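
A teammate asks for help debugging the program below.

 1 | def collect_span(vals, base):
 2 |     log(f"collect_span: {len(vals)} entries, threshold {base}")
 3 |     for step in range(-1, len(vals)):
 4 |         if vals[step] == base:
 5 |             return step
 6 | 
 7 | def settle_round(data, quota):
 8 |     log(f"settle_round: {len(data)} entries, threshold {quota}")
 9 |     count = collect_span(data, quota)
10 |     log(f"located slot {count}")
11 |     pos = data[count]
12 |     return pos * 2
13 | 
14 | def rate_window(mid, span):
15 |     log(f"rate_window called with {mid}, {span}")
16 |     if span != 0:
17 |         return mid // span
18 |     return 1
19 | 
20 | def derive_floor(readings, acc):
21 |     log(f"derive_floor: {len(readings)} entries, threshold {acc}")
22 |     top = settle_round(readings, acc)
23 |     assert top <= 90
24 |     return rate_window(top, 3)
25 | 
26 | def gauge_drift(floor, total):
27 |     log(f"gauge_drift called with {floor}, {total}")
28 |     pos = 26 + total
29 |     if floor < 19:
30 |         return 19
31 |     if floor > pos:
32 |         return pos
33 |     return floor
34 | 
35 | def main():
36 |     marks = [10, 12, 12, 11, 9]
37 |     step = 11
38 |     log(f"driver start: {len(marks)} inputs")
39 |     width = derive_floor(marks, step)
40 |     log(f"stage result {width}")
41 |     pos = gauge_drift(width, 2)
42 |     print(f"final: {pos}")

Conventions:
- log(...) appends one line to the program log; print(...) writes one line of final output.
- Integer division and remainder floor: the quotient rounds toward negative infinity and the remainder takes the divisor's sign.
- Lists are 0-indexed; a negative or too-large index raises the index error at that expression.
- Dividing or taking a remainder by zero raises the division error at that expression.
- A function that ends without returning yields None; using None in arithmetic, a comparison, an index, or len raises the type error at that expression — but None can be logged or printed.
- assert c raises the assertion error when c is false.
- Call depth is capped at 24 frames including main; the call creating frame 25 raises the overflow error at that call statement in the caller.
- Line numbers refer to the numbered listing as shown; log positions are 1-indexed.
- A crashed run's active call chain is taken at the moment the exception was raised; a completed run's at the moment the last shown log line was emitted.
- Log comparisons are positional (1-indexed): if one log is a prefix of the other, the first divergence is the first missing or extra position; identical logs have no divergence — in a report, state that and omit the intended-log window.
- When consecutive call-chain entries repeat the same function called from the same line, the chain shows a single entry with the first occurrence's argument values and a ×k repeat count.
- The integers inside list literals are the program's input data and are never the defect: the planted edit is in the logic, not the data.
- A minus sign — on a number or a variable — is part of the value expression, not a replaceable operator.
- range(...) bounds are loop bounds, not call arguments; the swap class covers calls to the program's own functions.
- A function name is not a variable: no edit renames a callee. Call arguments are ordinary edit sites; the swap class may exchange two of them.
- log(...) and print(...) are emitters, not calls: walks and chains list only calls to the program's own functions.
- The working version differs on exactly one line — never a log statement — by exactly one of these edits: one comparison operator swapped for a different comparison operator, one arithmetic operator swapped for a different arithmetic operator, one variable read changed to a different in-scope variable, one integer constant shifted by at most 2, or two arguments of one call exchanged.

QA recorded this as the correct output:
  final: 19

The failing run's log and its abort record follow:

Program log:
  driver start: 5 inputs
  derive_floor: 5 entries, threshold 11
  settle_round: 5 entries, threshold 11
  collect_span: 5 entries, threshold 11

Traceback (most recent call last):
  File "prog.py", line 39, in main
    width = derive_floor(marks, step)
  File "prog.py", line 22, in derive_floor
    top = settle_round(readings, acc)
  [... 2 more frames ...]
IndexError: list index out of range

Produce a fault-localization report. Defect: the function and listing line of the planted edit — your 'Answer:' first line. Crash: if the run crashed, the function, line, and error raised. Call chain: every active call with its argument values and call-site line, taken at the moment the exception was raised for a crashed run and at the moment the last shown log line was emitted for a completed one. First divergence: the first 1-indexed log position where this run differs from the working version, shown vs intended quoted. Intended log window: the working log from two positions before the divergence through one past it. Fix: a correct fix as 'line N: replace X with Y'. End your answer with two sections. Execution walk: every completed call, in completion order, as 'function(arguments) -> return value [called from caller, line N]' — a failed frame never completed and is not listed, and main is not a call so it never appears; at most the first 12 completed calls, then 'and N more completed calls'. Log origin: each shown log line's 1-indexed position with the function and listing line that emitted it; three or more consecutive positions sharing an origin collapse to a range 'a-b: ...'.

Answer: the defect is in collect_span at line 3.
Key observation: The faulty run's log stops after 4 lines; the working version's next line would be 'located slot 3'.
Crash: collect_span, line 4, IndexError.
Call chain: main -> derive_floor([10, 12, 12, 11, 9], 11) (called at line 39) -> settle_round([10, 12, 12, 11, 9], 11) (called at line 22) -> collect_span([10, 12, 12, 11, 9], 11) (called at line 9).
First divergence: position 5 — after 4 matching lines the faulty run goes silent; intended next line 'located slot 3'.
Intended log window:
  3: settle_round: 5 entries, threshold 11
  4: collect_span: 5 entries, threshold 11
  5: located slot 3
  6: rate_window called with 22, 3
Execution walk:
  (no call completed)
Log origin:
  1: logged in main at line 38
  2: logged in derive_floor at line 21
  3: logged in settle_round at line 8
  4: logged in collect_span at line 2
A correct fix: line 3: replace `-1` with `0`.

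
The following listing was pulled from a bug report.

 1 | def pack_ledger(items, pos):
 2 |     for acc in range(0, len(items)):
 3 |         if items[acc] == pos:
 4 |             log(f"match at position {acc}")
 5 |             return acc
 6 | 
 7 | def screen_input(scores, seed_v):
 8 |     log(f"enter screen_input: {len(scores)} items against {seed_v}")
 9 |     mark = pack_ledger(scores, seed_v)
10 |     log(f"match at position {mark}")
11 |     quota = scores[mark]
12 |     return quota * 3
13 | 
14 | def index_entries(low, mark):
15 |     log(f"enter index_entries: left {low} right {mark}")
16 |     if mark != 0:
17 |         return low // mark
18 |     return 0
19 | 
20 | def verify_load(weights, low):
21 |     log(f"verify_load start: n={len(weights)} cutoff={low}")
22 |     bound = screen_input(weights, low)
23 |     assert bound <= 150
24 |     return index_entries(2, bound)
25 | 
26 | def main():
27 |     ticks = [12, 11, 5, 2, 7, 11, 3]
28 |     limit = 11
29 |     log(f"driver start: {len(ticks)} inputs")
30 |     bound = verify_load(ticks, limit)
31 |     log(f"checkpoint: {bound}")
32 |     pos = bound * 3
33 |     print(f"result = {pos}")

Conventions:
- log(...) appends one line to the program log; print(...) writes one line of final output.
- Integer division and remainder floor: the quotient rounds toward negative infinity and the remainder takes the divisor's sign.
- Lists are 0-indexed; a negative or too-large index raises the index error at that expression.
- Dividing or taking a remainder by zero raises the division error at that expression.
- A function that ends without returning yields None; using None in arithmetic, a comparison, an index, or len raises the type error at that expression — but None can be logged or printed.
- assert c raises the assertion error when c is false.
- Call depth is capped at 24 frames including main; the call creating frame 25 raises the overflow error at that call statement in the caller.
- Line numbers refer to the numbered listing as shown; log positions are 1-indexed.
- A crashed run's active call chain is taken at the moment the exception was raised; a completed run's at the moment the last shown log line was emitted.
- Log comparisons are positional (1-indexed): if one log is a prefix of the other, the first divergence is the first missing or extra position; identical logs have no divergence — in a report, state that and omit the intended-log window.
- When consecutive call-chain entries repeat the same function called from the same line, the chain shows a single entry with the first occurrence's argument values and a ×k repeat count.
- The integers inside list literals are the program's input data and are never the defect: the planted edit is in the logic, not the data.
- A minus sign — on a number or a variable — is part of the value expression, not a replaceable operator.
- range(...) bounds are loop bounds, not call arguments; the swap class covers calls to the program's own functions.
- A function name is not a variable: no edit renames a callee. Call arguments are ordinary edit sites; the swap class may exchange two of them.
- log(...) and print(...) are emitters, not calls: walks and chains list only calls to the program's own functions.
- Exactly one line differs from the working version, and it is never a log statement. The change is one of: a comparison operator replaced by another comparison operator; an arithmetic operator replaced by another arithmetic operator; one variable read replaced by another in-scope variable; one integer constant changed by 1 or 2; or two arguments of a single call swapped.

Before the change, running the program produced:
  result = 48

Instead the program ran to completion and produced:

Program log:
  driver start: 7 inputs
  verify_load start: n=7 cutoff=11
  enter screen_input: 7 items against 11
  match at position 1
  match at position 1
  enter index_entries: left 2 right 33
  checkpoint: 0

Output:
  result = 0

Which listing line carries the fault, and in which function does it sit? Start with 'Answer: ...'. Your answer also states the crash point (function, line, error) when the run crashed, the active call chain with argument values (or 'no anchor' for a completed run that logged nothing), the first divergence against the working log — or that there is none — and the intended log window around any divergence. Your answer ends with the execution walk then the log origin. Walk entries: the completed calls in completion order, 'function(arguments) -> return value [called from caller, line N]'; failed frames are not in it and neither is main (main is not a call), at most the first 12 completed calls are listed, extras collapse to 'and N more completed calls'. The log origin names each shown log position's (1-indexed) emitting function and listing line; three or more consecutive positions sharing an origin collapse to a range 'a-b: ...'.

Answer: the defect is in verify_load at line 24.
The tell: Log line 6 is where behavior first shows: 'enter index_entries: left 2 right 33' appears instead of 'enter index_entries: left 33 right 2'.
Call chain: main.
First divergence: position 6 — shown 'enter index_entries: left 2 right 33', intended 'enter index_entries: left 33 right 2'.
Intended log window:
  4: match at position 1
  5: match at position 1
  6: enter index_entries: left 33 right 2
  7: checkpoint: 16
Execution walk:
  pack_ledger([12, 11, 5, 2, 7, 11, 3], 11) -> 1  [called from screen_input, line 9]
  screen_input([12, 11, 5, 2, 7, 11, 3], 11) -> 33  [called from verify_load, line 22]
  index_entries(2, 33) -> 0  [called from verify_load, line 24]
  verify_load([12, 11, 5, 2, 7, 11, 3], 11) -> 0  [called from main, line 30]
Origin of each log line:
  1 — main, line 29
  2 — verify_load, line 21
  3 — screen_input, line 8
  4 — pack_ledger, line 4
  5 — screen_input, line 10
  6 — index_entries, line 15
  7 — main, line 31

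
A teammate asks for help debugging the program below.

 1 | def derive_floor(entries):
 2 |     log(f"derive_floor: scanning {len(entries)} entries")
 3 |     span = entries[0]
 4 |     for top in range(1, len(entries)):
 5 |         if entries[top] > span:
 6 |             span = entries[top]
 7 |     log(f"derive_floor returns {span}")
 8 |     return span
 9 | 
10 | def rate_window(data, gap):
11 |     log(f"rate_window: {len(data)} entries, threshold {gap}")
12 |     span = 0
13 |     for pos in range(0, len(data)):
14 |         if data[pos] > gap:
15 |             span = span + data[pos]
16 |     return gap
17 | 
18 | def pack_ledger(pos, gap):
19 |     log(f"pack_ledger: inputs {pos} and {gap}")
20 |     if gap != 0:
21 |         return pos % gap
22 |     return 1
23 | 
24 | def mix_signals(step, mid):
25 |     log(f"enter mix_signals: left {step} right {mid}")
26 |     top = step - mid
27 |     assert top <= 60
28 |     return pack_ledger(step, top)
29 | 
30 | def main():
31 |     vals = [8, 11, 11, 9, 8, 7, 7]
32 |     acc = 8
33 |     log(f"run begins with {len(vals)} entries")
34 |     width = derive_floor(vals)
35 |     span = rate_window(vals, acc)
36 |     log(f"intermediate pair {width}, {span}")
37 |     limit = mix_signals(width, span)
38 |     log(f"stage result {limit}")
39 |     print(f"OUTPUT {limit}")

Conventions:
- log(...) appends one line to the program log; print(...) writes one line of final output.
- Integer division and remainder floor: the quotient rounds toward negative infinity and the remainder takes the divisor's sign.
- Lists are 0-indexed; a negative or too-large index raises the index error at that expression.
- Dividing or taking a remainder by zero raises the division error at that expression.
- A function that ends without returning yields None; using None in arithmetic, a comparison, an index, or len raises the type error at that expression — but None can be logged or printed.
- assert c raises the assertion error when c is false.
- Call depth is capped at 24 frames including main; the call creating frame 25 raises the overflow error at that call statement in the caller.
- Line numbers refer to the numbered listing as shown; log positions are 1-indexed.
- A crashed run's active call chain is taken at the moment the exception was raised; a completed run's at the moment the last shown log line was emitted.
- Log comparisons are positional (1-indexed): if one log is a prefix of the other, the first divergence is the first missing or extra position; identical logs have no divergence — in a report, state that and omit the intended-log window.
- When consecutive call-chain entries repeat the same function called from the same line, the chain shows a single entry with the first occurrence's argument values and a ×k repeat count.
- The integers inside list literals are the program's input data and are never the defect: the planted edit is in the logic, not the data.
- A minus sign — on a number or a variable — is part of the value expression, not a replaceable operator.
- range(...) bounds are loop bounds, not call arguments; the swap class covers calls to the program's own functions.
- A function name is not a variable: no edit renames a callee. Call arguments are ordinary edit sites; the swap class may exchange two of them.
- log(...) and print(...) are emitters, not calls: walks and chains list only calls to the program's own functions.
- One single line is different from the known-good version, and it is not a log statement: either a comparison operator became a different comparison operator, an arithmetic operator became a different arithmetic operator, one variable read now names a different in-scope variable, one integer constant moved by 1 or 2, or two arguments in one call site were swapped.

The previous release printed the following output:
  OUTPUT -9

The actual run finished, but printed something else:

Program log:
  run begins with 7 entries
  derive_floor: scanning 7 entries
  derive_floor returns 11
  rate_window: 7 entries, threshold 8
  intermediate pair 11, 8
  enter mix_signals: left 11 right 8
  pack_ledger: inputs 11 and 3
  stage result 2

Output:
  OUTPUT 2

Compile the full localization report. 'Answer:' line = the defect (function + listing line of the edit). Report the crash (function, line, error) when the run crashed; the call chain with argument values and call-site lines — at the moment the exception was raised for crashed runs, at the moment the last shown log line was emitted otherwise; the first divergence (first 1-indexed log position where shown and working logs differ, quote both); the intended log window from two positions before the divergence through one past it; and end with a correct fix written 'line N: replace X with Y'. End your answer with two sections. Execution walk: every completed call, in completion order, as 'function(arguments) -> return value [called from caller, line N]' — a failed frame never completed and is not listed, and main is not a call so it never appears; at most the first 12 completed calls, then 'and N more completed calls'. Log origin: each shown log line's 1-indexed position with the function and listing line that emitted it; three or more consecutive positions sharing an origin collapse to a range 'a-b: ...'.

Answer: the defect is in rate_window at line 16.
The tell: Log line 5 is where behavior first shows: 'intermediate pair 11, 8' appears instead of 'intermediate pair 11, 31'.
Call chain: main.
First divergence: position 5; shown 'intermediate pair 11, 8' vs intended 'intermediate pair 11, 31'.
Intended log window:
  3: derive_floor returns 11
  4: rate_window: 7 entries, threshold 8
  5: intermediate pair 11, 31
  6: enter mix_signals: left 11 right 31
Execution walk:
  derive_floor([8, 11, 11, 9, 8, 7, 7]) -> 11  [called from main, line 34]
  rate_window([8, 11, 11, 9, 8, 7, 7], 8) -> 8  [called from main, line 35]
  pack_ledger(11, 3) -> 2  [called from mix_signals, line 28]
  mix_signals(11, 8) -> 2  [called from main, line 37]
Log origin:
  1: emitted by main (line 33)
  2: emitted by derive_floor (line 2)
  3: emitted by derive_floor (line 7)
  4: emitted by rate_window (line 11)
  5: emitted by main (line 36)
  6: emitted by mix_signals (line 25)
  7: emitted by pack_ledger (line 19)
  8: emitted by main (line 38)
A correct fix: line 16: replace `gap` with `span`.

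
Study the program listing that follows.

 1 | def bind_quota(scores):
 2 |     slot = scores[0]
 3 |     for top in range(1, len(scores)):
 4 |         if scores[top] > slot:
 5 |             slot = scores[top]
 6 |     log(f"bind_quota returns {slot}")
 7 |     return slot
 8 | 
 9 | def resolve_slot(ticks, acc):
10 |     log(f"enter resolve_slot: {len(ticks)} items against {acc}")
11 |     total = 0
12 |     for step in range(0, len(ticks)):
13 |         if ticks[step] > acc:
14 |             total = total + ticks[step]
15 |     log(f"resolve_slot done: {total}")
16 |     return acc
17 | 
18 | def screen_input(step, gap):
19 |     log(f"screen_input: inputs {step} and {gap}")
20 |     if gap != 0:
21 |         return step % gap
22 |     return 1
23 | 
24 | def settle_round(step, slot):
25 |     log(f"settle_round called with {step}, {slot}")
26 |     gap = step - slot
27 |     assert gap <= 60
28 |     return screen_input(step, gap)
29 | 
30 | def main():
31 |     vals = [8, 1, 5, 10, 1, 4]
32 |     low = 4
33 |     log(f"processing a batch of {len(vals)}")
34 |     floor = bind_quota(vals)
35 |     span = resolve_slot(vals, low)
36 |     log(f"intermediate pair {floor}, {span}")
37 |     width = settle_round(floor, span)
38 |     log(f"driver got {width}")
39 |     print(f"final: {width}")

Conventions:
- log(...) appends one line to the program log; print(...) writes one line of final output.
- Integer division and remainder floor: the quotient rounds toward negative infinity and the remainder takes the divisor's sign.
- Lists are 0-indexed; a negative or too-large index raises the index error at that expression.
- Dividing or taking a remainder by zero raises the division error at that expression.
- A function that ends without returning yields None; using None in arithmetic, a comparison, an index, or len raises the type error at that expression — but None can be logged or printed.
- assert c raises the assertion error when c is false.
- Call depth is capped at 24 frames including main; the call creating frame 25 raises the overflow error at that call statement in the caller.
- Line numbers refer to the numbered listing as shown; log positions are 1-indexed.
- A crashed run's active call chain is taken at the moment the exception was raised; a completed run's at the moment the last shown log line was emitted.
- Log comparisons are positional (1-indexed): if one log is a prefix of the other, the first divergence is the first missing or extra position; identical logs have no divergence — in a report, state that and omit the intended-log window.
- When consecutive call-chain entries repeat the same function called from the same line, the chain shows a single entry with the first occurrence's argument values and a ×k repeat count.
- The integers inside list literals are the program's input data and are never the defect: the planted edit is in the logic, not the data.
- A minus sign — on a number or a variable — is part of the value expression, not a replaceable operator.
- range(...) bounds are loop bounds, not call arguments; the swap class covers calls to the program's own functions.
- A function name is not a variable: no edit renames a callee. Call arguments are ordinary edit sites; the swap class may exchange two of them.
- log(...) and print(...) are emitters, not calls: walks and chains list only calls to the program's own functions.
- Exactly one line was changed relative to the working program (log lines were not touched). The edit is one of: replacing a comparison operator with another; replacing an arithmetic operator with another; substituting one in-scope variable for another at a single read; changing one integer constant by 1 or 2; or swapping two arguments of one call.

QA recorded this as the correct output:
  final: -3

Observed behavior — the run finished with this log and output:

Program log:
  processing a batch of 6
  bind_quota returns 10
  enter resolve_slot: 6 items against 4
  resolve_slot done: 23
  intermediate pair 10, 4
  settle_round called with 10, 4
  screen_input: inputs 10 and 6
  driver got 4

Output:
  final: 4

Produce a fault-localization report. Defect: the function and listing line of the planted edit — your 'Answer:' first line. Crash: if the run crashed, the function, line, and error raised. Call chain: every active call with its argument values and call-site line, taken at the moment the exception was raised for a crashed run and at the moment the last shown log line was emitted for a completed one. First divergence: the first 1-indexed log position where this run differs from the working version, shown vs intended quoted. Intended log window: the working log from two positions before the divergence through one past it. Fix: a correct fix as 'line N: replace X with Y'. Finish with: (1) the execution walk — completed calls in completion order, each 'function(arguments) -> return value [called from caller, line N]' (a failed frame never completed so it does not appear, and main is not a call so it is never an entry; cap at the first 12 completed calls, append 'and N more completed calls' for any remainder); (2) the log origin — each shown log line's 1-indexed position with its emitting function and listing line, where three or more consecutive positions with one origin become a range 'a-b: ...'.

Answer: the defect is in resolve_slot at line 16.
The tell: Log line 5 is where behavior first shows: 'intermediate pair 10, 4' appears instead of 'intermediate pair 10, 23'.
Call chain: main.
First divergence: position 5 — the shown line 'intermediate pair 10, 4' should read 'intermediate pair 10, 23'.
Intended log window:
  3: enter resolve_slot: 6 items against 4
  4: resolve_slot done: 23
  5: intermediate pair 10, 23
  6: settle_round called with 10, 23
Execution walk:
  bind_quota([8, 1, 5, 10, 1, 4]) -> 10  [called from main, line 34]
  resolve_slot([8, 1, 5, 10, 1, 4], 4) -> 4  [called from main, line 35]
  screen_input(10, 6) -> 4  [called from settle_round, line 28]
  settle_round(10, 4) -> 4  [called from main, line 37]
Origin of each log line:
  1: from main, line 33
  2: from bind_quota, line 6
  3: from resolve_slot, line 10
  4: from resolve_slot, line 15
  5: from main, line 36
  6: from settle_round, line 25
  7: from screen_input, line 19
  8: from main, line 38
A correct fix: line 16: replace `acc` with `total`.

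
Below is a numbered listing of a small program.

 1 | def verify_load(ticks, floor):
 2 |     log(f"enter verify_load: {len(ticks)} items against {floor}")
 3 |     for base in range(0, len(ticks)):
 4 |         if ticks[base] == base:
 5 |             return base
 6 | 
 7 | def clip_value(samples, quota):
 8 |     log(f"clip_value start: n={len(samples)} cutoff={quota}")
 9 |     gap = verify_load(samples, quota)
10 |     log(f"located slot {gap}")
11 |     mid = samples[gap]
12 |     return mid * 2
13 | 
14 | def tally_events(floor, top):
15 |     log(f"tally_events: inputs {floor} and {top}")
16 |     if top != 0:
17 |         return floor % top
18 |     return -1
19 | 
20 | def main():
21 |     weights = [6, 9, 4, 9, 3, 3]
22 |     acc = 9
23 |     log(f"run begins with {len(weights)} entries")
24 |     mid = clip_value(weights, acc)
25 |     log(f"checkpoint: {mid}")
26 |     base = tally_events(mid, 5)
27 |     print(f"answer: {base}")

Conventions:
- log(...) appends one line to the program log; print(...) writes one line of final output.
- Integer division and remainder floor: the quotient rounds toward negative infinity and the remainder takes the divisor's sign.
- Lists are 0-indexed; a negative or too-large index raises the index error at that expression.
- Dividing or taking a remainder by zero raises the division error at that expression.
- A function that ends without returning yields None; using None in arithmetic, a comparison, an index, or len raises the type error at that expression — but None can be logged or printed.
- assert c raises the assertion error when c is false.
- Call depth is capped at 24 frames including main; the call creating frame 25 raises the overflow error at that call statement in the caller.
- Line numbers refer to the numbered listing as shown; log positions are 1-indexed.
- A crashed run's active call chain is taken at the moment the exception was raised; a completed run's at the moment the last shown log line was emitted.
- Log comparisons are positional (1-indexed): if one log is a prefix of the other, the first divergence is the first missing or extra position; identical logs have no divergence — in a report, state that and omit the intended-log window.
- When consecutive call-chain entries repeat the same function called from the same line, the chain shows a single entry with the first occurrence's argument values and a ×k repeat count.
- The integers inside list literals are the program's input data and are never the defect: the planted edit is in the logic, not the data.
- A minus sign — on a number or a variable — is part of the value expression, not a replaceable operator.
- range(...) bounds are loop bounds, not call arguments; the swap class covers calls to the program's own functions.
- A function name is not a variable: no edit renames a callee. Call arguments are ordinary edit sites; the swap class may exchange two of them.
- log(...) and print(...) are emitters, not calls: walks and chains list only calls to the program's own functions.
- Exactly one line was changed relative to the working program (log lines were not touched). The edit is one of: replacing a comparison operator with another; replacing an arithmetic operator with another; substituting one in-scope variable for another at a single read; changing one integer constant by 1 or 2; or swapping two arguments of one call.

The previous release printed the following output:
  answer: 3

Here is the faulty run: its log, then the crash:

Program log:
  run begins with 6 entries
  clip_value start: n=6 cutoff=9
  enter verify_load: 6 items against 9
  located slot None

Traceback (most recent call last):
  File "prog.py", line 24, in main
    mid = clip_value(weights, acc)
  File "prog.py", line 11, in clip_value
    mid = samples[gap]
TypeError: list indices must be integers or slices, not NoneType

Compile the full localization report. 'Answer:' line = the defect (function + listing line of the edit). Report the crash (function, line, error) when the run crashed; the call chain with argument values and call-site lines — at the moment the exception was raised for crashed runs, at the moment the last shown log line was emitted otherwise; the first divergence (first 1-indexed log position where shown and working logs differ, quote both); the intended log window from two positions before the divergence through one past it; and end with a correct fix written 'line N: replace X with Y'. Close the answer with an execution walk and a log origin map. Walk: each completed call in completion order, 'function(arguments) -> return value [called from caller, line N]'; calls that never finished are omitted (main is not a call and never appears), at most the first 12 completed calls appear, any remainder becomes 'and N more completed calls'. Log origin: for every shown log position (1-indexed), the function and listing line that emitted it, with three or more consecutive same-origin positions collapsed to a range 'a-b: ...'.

Answer: the defect is in verify_load at line 4.
Key observation: At log position 4 the runs split — shown 'located slot None', but the working version logs 'located slot 1'.
Crash: clip_value, line 11, TypeError.
Call chain: main -> clip_value([6, 9, 4, 9, 3, 3], 9) (called at line 24).
First divergence: position 4 — shown 'located slot None', intended 'located slot 1'.
Intended log window:
  2: clip_value start: n=6 cutoff=9
  3: enter verify_load: 6 items against 9
  4: located slot 1
  5: checkpoint: 18
Execution walk:
  verify_load([6, 9, 4, 9, 3, 3], 9) -> None  [called from clip_value, line 9]
Log line origins:
  1: logged in main at line 23
  2: logged in clip_value at line 8
  3: logged in verify_load at line 2
  4: logged in clip_value at line 10
A correct fix: line 4: replace `ticks[base] == base` with `ticks[base] == floor`.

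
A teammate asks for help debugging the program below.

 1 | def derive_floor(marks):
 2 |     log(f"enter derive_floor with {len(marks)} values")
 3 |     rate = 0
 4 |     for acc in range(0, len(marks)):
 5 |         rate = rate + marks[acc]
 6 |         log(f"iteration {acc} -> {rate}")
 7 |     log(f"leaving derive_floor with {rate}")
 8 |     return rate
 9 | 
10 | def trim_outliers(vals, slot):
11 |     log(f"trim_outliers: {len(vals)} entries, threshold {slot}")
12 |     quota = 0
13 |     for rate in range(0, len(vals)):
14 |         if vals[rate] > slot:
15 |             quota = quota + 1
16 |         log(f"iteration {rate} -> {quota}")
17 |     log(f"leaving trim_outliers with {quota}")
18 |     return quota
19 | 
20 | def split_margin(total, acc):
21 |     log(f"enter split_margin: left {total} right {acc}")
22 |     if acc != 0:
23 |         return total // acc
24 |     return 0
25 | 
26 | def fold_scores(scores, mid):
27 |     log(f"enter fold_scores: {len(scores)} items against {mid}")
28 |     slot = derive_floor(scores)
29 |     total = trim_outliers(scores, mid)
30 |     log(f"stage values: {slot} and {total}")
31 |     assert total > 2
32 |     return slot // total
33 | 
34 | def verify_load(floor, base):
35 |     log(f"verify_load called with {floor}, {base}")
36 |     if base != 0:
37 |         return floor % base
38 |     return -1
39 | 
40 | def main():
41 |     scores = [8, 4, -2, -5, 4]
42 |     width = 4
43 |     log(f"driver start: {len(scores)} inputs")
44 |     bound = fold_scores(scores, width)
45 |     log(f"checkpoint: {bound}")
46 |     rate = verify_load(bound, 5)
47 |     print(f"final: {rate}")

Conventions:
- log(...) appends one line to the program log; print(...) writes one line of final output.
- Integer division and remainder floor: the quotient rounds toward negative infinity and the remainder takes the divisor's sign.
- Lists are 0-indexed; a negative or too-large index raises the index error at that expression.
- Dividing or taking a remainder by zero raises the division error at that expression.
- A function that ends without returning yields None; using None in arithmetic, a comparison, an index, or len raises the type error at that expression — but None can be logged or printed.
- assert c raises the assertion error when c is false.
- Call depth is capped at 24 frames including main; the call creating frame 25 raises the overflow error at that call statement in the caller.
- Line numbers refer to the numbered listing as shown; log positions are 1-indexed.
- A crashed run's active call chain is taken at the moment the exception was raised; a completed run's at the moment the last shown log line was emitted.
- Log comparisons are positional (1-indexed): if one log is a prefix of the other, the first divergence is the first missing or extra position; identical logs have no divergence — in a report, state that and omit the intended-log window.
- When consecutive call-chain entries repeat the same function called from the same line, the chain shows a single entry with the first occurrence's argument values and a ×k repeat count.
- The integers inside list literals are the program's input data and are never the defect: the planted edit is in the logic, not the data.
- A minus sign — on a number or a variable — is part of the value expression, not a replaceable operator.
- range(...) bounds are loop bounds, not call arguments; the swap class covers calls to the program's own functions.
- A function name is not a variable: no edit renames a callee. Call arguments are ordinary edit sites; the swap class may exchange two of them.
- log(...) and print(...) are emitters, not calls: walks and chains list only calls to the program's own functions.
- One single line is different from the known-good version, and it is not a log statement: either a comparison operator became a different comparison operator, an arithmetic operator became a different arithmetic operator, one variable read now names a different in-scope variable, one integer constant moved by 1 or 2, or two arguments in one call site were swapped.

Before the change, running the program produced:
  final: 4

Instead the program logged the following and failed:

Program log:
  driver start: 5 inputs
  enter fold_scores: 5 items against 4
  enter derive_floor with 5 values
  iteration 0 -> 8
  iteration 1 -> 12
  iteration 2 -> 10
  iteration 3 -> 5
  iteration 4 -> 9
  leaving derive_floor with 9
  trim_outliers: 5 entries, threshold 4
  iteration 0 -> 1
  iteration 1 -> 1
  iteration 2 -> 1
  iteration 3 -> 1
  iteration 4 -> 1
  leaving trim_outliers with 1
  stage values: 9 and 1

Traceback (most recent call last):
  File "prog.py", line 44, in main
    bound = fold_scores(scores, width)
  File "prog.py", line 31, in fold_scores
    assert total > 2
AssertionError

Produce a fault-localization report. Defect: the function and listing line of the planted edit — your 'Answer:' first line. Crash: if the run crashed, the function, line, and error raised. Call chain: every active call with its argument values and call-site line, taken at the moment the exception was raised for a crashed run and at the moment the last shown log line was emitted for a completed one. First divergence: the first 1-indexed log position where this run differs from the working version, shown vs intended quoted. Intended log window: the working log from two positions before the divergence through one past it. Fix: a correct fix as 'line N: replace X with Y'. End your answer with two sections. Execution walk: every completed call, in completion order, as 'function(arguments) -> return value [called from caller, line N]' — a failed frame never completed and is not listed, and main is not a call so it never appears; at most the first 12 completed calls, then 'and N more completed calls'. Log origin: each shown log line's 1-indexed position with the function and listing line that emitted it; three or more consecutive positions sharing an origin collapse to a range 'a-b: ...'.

Answer: the defect is in fold_scores at line 31.
The tell: Only 17 log lines were emitted before the run died; the intended continuation was 'checkpoint: 9'.
Crash: fold_scores, line 31, AssertionError.
Call chain: main -> fold_scores([8, 4, -2, -5, 4], 4) (called at line 44).
First divergence: position 18 — after 17 matching lines the faulty run goes silent; intended next line 'checkpoint: 9'.
Intended log window:
  16: leaving trim_outliers with 1
  17: stage values: 9 and 1
  18: checkpoint: 9
  19: verify_load called with 9, 5
Execution walk:
  derive_floor([8, 4, -2, -5, 4]) -> 9  [called from fold_scores, line 28]
  trim_outliers([8, 4, -2, -5, 4], 4) -> 1  [called from fold_scores, line 29]
Log origins:
  1 — main, line 43
  2 — fold_scores, line 27
  3 — derive_floor, line 2
  4-8 — derive_floor, line 6
  9 — derive_floor, line 7
  10 — trim_outliers, line 11
  11-15 — trim_outliers, line 16
  16 — trim_outliers, line 17
  17 — fold_scores, line 30
A correct fix: line 31: replace `2` with `0`.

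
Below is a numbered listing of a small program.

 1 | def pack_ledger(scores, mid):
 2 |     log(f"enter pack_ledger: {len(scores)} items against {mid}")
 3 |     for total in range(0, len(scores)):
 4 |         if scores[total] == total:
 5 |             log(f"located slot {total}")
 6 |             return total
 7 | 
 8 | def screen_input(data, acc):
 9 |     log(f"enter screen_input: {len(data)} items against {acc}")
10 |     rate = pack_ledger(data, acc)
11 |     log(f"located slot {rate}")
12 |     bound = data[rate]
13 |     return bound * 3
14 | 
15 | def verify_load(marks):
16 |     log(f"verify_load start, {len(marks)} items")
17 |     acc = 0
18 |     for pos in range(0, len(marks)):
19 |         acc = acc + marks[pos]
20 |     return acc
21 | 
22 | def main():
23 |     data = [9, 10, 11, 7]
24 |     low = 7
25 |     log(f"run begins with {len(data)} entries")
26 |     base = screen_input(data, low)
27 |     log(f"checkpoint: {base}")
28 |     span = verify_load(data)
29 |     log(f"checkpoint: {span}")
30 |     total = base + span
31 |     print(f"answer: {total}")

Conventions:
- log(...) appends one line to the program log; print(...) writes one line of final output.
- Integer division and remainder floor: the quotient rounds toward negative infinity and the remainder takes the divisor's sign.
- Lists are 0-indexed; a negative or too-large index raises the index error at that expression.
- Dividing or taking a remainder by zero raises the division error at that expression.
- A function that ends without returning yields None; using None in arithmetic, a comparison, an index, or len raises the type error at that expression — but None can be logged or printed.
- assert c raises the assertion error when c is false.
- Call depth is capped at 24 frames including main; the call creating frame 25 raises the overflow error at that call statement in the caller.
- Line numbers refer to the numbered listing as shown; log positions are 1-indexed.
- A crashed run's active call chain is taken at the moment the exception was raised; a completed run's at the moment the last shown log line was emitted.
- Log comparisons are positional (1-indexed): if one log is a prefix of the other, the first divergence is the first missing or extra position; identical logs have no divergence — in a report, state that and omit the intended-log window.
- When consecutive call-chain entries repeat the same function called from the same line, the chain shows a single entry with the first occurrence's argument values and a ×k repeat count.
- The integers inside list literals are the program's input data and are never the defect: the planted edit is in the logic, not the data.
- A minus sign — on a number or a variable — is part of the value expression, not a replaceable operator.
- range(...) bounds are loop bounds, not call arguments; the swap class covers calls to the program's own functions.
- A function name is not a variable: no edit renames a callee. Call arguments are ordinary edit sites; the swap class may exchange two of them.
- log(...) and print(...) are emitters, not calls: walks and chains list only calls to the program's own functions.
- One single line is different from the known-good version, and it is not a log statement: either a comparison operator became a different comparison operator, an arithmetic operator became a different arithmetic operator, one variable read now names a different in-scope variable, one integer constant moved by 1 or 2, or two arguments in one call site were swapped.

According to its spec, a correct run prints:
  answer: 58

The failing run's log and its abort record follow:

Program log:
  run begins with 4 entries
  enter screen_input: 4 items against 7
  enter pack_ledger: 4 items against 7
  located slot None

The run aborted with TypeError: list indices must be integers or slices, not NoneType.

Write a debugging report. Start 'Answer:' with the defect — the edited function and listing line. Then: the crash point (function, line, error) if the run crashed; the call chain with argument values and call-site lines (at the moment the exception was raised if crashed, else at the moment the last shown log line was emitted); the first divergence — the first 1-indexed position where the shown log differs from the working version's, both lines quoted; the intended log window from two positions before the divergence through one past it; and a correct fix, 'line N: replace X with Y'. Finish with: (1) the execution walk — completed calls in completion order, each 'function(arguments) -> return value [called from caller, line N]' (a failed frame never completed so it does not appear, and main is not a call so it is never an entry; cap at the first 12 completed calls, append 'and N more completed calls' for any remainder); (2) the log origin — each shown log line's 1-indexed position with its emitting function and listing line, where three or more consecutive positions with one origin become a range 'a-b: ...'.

Answer: the defect is in pack_ledger at line 4.
Core observation: The log first diverges at position 4: the faulty run prints 'located slot None' where the working version prints 'located slot 3'.
Crash: screen_input, line 12, TypeError.
Call chain: main -> screen_input([9, 10, 11, 7], 7) (called at line 26).
First divergence: position 4 — the shown line 'located slot None' should read 'located slot 3'.
Intended log window:
  2: enter screen_input: 4 items against 7
  3: enter pack_ledger: 4 items against 7
  4: located slot 3
  5: located slot 3
Execution walk:
  pack_ledger([9, 10, 11, 7], 7) -> None  [called from screen_input, line 10]
Log line origins:
  1: logged in main at line 25
  2: logged in screen_input at line 9
  3: logged in pack_ledger at line 2
  4: logged in screen_input at line 11
A correct fix: line 4: replace `scores[total] == total` with `scores[total] == mid`.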